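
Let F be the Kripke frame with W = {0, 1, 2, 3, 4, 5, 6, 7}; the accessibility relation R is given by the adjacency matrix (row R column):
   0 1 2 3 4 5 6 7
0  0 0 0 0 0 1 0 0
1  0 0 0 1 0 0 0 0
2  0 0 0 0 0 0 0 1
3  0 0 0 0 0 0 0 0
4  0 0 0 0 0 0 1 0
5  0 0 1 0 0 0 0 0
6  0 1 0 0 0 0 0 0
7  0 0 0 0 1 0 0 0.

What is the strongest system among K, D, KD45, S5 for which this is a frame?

K

Serial (axiom D): no — 3 has no R-successor.
Euclidean (axiom 5): no — 0 R 5 and 0 R 5, but not 5 R 5.
Transitive (axiom 4): no — 0 R 5 and 5 R 2, but not 0 R 2.
Reflexive (axiom T): no — 0 is not related to itself.
So F validates K; D would additionally require R to be serial. The strongest is K.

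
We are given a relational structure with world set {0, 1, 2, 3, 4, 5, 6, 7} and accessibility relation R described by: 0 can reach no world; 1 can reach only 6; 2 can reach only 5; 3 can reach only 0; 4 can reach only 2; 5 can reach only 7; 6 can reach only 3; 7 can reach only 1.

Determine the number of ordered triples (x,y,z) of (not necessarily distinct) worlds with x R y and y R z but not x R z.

Enumerating: (1,6,3), (2,5,7), (4,2,5), (5,7,1), (6,3,0), (7,1,6).

6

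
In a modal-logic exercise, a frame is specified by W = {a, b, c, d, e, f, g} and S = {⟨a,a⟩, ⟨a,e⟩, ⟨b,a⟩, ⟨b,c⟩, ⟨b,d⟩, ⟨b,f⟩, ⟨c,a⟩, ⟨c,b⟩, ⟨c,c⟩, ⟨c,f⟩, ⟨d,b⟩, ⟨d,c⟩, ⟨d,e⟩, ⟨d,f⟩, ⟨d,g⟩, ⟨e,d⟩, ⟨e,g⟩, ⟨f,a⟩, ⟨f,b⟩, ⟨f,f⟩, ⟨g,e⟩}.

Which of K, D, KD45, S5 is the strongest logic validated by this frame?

D

Serial (axiom D): yes — every world has a successor (e.g. a S a).
Euclidean (axiom 5): no — b S a and b S c, but not a S c.
Transitive (axiom 4): no — a S e and e S d, but not a S d.
Reflexive (axiom T): no — b is not related to itself.
So F validates K, D; KD45 would additionally require S to be Euclidean and transitive. The strongest is D.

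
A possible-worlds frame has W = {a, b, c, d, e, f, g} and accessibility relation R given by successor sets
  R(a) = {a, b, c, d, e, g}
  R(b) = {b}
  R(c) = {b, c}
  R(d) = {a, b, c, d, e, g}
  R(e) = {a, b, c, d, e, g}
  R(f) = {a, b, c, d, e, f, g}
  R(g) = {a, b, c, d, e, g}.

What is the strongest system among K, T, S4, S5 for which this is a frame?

S4

Reflexive (axiom T): yes — every world is R-related to itself.
Transitive (axiom 4): yes — every two-step R-path is closed by a direct edge.
Euclidean (axiom 5): no — a R b and a R c, but not b R c.
So F validates K, T, S4; S5 would additionally require R to be Euclidean. The strongest is S4.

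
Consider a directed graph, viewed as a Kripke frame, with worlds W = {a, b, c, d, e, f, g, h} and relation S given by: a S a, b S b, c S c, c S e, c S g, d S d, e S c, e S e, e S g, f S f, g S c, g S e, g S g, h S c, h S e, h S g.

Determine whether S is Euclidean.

Euclidean: yes — any two successors of a common world are S-related.

Yes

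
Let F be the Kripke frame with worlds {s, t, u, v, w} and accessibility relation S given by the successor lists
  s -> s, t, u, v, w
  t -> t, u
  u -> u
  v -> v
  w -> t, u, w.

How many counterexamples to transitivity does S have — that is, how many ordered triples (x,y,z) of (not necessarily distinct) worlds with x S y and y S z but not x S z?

S is transitive; there are no such tuples.

0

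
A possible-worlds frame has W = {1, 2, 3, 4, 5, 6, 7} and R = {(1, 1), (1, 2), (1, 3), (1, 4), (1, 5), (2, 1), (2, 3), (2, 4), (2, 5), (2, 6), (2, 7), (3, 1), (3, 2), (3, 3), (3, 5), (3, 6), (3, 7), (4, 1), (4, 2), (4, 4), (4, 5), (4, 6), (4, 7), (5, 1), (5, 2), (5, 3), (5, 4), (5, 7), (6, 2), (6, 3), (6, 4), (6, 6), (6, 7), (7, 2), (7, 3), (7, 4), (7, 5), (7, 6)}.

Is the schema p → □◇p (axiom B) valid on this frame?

Yes

By correspondence theory, B is valid on a frame iff R is symmetric.
Symmetric: yes — every pair in R has its reverse in R.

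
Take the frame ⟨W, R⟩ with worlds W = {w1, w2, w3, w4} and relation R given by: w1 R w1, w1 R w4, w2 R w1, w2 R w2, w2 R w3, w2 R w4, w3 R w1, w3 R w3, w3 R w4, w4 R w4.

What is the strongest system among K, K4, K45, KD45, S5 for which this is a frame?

Transitive (axiom 4): yes — every two-step R-path is closed by a direct edge.
Euclidean (axiom 5): no — w2 R w1 and w2 R w3, but not w1 R w3.
Serial (axiom D): yes — every world has a successor (e.g. w1 R w1).
Reflexive (axiom T): yes — every world is R-related to itself.
So F validates K, K4; K45 would additionally require R to be Euclidean. The strongest is K4.

K4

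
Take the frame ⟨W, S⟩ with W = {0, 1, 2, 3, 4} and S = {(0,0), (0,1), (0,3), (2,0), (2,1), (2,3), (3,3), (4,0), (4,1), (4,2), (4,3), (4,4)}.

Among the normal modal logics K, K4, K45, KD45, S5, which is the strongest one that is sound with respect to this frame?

K4

Transitive (axiom 4): yes — every two-step S-path is closed by a direct edge.
Euclidean (axiom 5): no — 0 S 1 and 0 S 3, but not 1 S 3.
Serial (axiom D): no — 1 has no S-successor.
Reflexive (axiom T): no — 1 is not related to itself.
So F validates K, K4; K45 would additionally require S to be Euclidean. The strongest is K4.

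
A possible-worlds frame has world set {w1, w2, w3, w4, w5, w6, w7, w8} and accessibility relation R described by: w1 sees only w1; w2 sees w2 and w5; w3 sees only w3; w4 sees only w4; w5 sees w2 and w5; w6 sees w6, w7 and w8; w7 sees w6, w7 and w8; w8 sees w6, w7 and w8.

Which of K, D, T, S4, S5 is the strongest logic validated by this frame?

Serial (axiom D): yes — every world has a successor (e.g. w1 R w1).
Reflexive (axiom T): yes — every world is R-related to itself.
Transitive (axiom 4): yes — every two-step R-path is closed by a direct edge.
Euclidean (axiom 5): yes — any two successors of a common world are R-related.
So F validates K, D, T, S4, S5. The strongest is S5.

S5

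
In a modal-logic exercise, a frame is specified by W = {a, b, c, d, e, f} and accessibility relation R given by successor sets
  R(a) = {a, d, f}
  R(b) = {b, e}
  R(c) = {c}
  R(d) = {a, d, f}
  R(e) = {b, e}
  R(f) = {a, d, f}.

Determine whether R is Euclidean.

Yes

Euclidean: yes — any two successors of a common world are R-related.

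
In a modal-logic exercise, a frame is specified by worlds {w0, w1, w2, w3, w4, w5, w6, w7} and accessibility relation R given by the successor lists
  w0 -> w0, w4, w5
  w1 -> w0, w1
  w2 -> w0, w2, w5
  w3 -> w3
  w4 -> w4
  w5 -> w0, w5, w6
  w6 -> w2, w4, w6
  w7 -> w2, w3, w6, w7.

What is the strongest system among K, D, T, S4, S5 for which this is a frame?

T

Serial (axiom D): yes — every world has a successor (e.g. w0 R w0).
Reflexive (axiom T): yes — every world is R-related to itself.
Transitive (axiom 4): no — w0 R w5 and w5 R w6, but not w0 R w6.
Euclidean (axiom 5): no — w0 R w4 and w0 R w5, but not w4 R w5.
So F validates K, D, T; S4 would additionally require R to be transitive. The strongest is T.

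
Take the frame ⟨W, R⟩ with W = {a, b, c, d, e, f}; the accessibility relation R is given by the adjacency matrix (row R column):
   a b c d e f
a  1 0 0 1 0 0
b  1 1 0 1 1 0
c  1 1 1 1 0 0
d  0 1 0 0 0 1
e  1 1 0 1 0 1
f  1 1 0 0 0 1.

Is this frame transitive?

Transitive: no — a R d and d R b, but not a R b.

No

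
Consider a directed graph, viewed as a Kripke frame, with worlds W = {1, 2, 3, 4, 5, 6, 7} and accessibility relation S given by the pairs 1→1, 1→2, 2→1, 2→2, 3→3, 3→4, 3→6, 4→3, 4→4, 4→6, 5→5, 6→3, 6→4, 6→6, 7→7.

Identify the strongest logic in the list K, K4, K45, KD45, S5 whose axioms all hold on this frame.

Transitive (axiom 4): yes — every two-step S-path is closed by a direct edge.
Euclidean (axiom 5): yes — any two successors of a common world are S-related.
Serial (axiom D): yes — every world has a successor (e.g. 1 S 1).
Reflexive (axiom T): yes — every world is S-related to itself.
So F validates K, K4, K45, KD45, S5. The strongest is S5.

S5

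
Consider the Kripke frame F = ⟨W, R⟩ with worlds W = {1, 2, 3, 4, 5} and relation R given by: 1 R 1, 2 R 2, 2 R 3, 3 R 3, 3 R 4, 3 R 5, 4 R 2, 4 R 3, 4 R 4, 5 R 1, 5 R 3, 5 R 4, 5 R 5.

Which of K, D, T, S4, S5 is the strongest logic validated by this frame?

T

Serial (axiom D): yes — every world has a successor (e.g. 1 R 1).
Reflexive (axiom T): yes — every world is R-related to itself.
Transitive (axiom 4): no — 2 R 3 and 3 R 4, but not 2 R 4.
Euclidean (axiom 5): no — 3 R 4 and 3 R 5, but not 4 R 5.
So F validates K, D, T; S4 would additionally require R to be transitive. The strongest is T.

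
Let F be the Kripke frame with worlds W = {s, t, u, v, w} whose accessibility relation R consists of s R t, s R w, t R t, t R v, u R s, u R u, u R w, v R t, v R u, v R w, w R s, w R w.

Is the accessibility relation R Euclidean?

Euclidean: no — s R t and s R w, but not t R w.

No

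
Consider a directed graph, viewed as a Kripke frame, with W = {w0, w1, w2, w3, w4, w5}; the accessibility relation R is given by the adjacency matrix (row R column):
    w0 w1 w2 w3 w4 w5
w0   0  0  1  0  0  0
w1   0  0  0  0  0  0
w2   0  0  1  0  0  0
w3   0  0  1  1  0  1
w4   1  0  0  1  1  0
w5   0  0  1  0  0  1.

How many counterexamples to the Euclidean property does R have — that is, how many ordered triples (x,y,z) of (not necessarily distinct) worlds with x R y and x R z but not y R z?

9

Enumerating: (w3,w2,w3), (w3,w2,w5), (w3,w5,w3), (w4,w0,w0), (w4,w0,w3), (w4,w0,w4), (w4,w3,w0), (w4,w3,w4), (w5,w2,w5).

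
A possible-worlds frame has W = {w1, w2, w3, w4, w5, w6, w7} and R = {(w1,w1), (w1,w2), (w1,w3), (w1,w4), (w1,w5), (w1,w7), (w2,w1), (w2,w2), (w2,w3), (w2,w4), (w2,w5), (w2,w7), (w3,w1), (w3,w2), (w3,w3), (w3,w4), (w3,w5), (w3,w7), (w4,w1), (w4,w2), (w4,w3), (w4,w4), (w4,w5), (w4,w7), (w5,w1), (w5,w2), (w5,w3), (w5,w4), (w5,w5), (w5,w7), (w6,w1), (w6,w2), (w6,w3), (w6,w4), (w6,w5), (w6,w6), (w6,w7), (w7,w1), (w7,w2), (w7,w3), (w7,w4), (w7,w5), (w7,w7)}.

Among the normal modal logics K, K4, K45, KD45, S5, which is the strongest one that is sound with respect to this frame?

Transitive (axiom 4): yes — every two-step R-path is closed by a direct edge.
Euclidean (axiom 5): no — w6 R w1 and w6 R w6, but not w1 R w6.
Serial (axiom D): yes — every world has a successor (e.g. w1 R w1).
Reflexive (axiom T): yes — every world is R-related to itself.
So F validates K, K4; K45 would additionally require R to be Euclidean. The strongest is K4.

K4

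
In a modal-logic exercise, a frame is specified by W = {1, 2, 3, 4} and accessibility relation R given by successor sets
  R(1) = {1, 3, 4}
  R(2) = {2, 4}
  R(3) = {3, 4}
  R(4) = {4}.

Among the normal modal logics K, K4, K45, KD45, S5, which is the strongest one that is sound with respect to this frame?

Transitive (axiom 4): yes — every two-step R-path is closed by a direct edge.
Euclidean (axiom 5): no — 1 R 4 and 1 R 3, but not 4 R 3.
Serial (axiom D): yes — every world has a successor (e.g. 1 R 1).
Reflexive (axiom T): yes — every world is R-related to itself.
So F validates K, K4; K45 would additionally require R to be Euclidean. The strongest is K4.

K4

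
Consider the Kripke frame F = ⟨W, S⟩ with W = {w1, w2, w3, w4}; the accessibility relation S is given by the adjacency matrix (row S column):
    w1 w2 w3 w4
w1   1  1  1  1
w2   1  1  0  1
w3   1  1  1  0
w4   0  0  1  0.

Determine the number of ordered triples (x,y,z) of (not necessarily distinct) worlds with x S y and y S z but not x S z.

6

Enumerating: (w2,w1,w3), (w2,w4,w3), (w3,w1,w4), (w3,w2,w4), (w4,w3,w1), (w4,w3,w2).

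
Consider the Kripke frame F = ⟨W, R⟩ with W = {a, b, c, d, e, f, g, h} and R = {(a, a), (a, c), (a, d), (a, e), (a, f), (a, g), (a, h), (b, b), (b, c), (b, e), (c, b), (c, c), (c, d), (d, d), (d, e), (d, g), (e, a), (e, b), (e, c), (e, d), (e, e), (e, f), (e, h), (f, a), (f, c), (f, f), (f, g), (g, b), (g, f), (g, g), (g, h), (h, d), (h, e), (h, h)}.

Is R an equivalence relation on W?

Reflexive: yes — every world is R-related to itself.
Symmetric: no — a R c but not c R a.
Transitive: no — a R c and c R b, but not a R b.
So R is not an equivalence relation.

No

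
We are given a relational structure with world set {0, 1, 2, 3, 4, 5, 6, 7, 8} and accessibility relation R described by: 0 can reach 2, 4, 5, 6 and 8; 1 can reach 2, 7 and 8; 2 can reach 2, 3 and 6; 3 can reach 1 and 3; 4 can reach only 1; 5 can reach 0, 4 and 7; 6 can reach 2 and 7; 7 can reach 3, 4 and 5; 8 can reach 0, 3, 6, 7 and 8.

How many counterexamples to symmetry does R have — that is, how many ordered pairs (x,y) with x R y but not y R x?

Enumerating: (0,2), (0,4), (0,6), (1,2), (1,7), (1,8), (2,3), (3,1), (4,1), (5,4), (6,7), (7,3), (7,4), (8,3), (8,6), (8,7).

16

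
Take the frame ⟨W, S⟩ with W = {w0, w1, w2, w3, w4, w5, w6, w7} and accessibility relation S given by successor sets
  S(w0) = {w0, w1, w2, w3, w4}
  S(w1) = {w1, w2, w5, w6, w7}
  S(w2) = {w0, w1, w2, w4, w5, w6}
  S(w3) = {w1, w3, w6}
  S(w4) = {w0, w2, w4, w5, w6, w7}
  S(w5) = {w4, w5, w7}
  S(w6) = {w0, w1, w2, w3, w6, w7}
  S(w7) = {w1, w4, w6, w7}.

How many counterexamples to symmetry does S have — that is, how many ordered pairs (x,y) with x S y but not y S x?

Enumerating: (w0,w1), (w0,w3), (w1,w5), (w2,w5), (w3,w1), (w4,w6), (w5,w7), (w6,w0).

8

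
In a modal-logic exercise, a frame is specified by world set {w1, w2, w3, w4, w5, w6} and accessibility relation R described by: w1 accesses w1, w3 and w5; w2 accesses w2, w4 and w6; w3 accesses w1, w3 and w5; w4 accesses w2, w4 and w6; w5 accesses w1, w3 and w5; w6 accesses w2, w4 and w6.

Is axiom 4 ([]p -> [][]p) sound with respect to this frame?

Yes

The schema 4 characterises exactly the transitive frames.
Transitive: yes — every two-step R-path is closed by a direct edge.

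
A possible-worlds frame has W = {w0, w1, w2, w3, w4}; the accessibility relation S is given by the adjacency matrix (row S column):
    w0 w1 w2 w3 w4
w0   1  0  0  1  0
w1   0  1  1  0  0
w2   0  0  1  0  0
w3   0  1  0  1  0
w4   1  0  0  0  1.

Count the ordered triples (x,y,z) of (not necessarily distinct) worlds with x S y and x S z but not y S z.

4

Enumerating: (w0,w3,w0), (w1,w2,w1), (w3,w1,w3), (w4,w0,w4).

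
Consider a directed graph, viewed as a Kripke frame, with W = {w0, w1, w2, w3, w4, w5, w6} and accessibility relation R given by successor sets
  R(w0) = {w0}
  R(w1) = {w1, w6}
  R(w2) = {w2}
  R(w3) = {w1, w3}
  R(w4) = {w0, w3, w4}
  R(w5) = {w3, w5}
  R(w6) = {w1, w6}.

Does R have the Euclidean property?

Euclidean: no — w4 R w0 and w4 R w3, but not w0 R w3.

No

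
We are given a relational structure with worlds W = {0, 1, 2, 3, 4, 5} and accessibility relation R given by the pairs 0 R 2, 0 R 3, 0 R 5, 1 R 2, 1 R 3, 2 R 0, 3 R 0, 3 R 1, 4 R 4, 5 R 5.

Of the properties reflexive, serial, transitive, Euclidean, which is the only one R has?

Reflexive: no — 0 is not related to itself.
Serial: yes — every world has a successor (e.g. 0 R 2).
Transitive: no — 0 R 3 and 3 R 1, but not 0 R 1.
Euclidean: no — 0 R 2 and 0 R 3, but not 2 R 3.
Only serial holds.

serial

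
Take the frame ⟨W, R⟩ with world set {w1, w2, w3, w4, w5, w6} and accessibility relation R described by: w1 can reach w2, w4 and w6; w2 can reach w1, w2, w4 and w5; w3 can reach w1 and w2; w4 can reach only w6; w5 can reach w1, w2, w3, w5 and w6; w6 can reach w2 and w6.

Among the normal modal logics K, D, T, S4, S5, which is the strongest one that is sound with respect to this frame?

D

Serial (axiom D): yes — every world has a successor (e.g. w1 R w2).
Reflexive (axiom T): no — w1 is not related to itself.
Transitive (axiom 4): no — w1 R w2 and w2 R w5, but not w1 R w5.
Euclidean (axiom 5): no — w1 R w2 and w1 R w6, but not w2 R w6.
So F validates K, D; T would additionally require R to be reflexive. The strongest is D.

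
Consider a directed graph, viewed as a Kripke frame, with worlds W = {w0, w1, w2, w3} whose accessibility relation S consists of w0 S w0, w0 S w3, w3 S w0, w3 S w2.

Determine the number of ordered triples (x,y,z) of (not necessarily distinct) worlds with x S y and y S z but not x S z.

Enumerating: (w0,w3,w2), (w3,w0,w3).

2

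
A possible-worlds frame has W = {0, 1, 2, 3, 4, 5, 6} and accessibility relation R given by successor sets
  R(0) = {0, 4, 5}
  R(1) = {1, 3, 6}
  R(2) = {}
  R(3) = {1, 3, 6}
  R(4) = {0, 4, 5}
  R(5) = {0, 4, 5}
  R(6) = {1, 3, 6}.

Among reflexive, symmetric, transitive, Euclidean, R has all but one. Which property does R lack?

reflexive

Reflexive: no — 2 is not related to itself.
Symmetric: yes — every pair in R has its reverse in R.
Transitive: yes — every two-step R-path is closed by a direct edge.
Euclidean: yes — any two successors of a common world are R-related.
Only reflexive fails.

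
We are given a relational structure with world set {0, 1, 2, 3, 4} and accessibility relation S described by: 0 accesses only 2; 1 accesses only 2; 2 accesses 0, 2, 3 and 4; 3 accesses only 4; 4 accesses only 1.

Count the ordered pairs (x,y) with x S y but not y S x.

5

Enumerating: (1,2), (2,3), (2,4), (3,4), (4,1).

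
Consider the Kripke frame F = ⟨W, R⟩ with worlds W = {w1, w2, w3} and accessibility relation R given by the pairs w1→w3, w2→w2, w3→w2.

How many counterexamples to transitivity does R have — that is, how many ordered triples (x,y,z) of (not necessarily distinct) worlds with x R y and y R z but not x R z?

Enumerating: (w1,w3,w2).

1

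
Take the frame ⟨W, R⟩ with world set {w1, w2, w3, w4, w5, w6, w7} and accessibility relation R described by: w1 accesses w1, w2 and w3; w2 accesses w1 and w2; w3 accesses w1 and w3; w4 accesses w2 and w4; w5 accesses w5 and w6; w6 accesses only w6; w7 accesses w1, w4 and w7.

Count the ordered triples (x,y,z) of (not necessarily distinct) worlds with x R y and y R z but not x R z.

Enumerating: (w2,w1,w3), (w3,w1,w2), (w4,w2,w1), (w7,w1,w2), (w7,w1,w3), (w7,w4,w2).

6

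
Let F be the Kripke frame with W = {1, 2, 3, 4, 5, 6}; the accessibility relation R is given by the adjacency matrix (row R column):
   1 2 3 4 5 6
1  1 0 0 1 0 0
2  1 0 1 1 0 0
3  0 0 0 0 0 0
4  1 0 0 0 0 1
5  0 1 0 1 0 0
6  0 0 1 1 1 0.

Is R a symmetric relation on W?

No

Symmetric: no — 2 R 1 but not 1 R 2.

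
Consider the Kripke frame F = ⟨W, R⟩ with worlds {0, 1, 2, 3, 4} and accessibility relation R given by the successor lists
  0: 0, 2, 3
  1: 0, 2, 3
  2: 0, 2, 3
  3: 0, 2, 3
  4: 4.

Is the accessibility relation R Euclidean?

Yes

Euclidean: yes — any two successors of a common world are R-related.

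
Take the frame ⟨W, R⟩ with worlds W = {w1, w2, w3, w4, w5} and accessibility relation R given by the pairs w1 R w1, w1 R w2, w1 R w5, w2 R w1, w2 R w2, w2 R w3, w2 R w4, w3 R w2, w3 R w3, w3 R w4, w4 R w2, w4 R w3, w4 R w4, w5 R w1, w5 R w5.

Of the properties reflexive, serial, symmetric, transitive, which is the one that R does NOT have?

Reflexive: yes — every world is R-related to itself.
Serial: yes — every world has a successor (e.g. w1 R w1).
Symmetric: yes — every pair in R has its reverse in R.
Transitive: no — w1 R w2 and w2 R w3, but not w1 R w3.
Only transitive fails.

transitive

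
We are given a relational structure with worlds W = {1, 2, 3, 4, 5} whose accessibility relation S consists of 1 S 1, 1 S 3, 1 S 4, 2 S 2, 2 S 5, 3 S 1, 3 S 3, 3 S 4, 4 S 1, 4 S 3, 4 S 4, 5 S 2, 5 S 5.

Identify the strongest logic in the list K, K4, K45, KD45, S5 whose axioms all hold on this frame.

Transitive (axiom 4): yes — every two-step S-path is closed by a direct edge.
Euclidean (axiom 5): yes — any two successors of a common world are S-related.
Serial (axiom D): yes — every world has a successor (e.g. 1 S 1).
Reflexive (axiom T): yes — every world is S-related to itself.
So F validates K, K4, K45, KD45, S5. The strongest is S5.

S5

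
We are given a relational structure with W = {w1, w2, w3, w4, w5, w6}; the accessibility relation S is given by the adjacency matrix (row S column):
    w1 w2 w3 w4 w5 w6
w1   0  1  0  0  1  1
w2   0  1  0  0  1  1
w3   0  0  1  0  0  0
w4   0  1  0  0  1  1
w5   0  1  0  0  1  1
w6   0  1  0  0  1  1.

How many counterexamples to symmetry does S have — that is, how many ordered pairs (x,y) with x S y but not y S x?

6

Enumerating: (w1,w2), (w1,w5), (w1,w6), (w4,w2), (w4,w5), (w4,w6).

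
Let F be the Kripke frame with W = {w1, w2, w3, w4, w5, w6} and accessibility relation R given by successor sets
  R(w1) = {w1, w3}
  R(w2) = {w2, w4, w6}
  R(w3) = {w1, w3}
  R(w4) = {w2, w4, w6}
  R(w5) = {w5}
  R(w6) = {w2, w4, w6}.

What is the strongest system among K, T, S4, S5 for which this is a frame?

S5

Reflexive (axiom T): yes — every world is R-related to itself.
Transitive (axiom 4): yes — every two-step R-path is closed by a direct edge.
Euclidean (axiom 5): yes — any two successors of a common world are R-related.
So F validates K, T, S4, S5. The strongest is S5.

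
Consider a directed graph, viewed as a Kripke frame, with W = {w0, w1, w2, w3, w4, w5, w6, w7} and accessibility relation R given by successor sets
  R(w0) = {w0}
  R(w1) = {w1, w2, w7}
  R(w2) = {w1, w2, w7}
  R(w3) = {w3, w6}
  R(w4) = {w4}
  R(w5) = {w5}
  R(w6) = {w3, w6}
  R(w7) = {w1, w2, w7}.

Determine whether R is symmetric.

Yes

Symmetric: yes — every pair in R has its reverse in R.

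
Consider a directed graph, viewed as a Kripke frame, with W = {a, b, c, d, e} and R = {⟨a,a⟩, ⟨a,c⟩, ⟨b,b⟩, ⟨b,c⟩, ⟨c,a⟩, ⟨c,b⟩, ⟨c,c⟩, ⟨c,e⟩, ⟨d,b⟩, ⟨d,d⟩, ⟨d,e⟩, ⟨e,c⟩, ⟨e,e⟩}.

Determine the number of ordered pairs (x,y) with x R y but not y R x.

Enumerating: (d,b), (d,e).

2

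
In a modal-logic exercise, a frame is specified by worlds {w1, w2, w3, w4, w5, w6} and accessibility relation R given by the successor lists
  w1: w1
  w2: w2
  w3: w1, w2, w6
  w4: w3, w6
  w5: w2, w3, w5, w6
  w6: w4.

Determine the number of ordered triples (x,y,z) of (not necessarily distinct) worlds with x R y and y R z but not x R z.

Enumerating: (w3,w6,w4), (w4,w3,w1), (w4,w3,w2), (w4,w6,w4), (w5,w3,w1), (w5,w6,w4), (w6,w4,w3), (w6,w4,w6).

8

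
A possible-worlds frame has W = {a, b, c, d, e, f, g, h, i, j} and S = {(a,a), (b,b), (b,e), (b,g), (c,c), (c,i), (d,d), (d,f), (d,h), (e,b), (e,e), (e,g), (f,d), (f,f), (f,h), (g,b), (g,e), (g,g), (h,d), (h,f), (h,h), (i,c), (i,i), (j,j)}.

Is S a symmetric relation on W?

Yes

Symmetric: yes — every pair in S has its reverse in S.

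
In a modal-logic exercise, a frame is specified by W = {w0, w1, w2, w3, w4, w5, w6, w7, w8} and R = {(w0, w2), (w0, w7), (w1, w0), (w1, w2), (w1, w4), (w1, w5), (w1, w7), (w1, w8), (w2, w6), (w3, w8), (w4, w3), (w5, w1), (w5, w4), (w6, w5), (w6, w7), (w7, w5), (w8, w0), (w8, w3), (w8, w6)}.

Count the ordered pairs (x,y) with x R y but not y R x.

15

Enumerating: (w0,w2), (w0,w7), (w1,w0), (w1,w2), (w1,w4), (w1,w7), (w1,w8), (w2,w6), (w4,w3), (w5,w4), (w6,w5), (w6,w7), (w7,w5), (w8,w0), (w8,w6).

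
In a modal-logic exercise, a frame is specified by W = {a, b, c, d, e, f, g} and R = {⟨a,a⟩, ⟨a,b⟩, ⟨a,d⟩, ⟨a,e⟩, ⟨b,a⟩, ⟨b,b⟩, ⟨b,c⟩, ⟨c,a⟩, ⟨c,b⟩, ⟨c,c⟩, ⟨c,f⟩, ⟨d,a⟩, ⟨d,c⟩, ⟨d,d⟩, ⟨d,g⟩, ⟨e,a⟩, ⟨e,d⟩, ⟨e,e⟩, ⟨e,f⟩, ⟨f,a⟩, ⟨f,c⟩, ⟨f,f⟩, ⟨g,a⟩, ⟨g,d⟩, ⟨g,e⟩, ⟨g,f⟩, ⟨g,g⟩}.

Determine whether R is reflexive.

Reflexive: yes — every world is R-related to itself.

Yes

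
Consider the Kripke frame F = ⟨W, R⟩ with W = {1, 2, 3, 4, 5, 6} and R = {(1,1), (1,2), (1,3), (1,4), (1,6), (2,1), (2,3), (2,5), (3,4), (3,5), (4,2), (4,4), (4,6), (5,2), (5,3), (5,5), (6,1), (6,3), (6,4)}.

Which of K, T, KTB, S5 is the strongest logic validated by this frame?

K

Reflexive (axiom T): no — 2 is not related to itself.
Symmetric (axiom B): no — 1 R 3 but not 3 R 1.
Euclidean (axiom 5): no — 1 R 2 and 1 R 4, but not 2 R 4.
So F validates K; T would additionally require R to be reflexive. The strongest is K.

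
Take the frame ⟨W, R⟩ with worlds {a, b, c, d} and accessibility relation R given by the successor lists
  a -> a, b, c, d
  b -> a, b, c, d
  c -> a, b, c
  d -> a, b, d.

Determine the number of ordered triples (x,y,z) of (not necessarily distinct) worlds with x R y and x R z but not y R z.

4

Enumerating: (a,c,d), (a,d,c), (b,c,d), (b,d,c).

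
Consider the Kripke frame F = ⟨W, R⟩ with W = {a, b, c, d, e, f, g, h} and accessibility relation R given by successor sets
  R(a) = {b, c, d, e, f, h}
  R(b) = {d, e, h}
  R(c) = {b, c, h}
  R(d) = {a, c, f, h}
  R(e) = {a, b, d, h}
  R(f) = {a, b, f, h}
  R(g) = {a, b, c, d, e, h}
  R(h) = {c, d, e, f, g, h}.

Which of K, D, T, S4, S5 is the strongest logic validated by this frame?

Serial (axiom D): yes — every world has a successor (e.g. a R b).
Reflexive (axiom T): no — a is not related to itself.
Transitive (axiom 4): no — a R h and h R g, but not a R g.
Euclidean (axiom 5): no — a R b and a R c, but not b R c.
So F validates K, D; T would additionally require R to be reflexive. The strongest is D.

D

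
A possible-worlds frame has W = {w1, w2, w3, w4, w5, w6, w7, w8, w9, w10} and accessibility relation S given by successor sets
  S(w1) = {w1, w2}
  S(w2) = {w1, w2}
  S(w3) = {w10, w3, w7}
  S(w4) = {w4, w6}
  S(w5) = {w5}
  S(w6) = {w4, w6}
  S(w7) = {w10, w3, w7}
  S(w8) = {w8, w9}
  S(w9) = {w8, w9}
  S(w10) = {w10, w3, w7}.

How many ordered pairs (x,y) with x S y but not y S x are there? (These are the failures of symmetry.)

S is symmetric; there are no such tuples.

0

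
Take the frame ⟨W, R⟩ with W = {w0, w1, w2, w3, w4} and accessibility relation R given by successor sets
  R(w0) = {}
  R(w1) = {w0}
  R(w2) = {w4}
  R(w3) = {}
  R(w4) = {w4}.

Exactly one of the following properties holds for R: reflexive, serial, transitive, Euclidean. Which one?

Reflexive: no — w0 is not related to itself.
Serial: no — w0 has no R-successor.
Transitive: yes — every two-step R-path is closed by a direct edge.
Euclidean: no — w1 R w0 and w1 R w0, but not w0 R w0.
Only transitive holds.

transitive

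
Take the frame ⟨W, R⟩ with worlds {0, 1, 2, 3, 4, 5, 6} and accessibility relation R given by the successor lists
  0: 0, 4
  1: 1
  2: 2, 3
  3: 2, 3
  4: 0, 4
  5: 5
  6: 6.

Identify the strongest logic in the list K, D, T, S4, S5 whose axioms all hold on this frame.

S5

Serial (axiom D): yes — every world has a successor (e.g. 0 R 0).
Reflexive (axiom T): yes — every world is R-related to itself.
Transitive (axiom 4): yes — every two-step R-path is closed by a direct edge.
Euclidean (axiom 5): yes — any two successors of a common world are R-related.
So F validates K, D, T, S4, S5. The strongest is S5.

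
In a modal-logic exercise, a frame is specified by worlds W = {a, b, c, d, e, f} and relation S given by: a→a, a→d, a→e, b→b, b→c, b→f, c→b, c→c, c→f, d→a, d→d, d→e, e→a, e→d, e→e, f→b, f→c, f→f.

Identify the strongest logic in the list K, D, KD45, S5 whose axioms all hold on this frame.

Serial (axiom D): yes — every world has a successor (e.g. a S a).
Euclidean (axiom 5): yes — any two successors of a common world are S-related.
Transitive (axiom 4): yes — every two-step S-path is closed by a direct edge.
Reflexive (axiom T): yes — every world is S-related to itself.
So F validates K, D, KD45, S5. The strongest is S5.

S5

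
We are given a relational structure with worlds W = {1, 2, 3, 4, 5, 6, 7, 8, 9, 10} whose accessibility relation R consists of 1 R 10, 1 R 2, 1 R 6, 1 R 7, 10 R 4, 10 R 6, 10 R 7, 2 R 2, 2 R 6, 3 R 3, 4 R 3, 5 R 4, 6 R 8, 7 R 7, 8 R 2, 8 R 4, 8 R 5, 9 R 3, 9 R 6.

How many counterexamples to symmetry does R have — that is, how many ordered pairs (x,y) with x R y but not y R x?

16

Enumerating: (1,10), (1,2), (1,6), (1,7), (10,4), (10,6), (10,7), (2,6), (4,3), (5,4), (6,8), (8,2), (8,4), (8,5), (9,3), (9,6).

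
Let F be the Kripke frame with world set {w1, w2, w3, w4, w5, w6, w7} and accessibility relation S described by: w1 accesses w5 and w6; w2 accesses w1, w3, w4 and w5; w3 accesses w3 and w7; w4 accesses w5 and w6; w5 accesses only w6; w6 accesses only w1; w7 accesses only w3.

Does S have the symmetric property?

Symmetric: no — w1 S w5 but not w5 S w1.

No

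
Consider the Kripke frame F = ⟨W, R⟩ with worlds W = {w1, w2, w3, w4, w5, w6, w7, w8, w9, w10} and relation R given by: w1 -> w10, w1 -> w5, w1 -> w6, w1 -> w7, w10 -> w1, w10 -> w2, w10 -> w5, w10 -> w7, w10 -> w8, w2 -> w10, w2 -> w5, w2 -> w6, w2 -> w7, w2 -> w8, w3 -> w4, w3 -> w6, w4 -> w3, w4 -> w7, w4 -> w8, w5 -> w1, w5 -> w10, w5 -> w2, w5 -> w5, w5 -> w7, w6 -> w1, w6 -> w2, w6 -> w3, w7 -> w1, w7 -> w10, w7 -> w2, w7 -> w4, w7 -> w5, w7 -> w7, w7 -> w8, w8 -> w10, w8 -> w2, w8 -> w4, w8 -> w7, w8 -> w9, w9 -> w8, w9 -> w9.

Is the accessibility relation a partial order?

No

Reflexive: no — w1 is not related to itself.
Transitive: no — w1 R w10 and w10 R w2, but not w1 R w2.
Antisymmetric: no — w1 R w10 and w10 R w1 with w1 ≠ w10.
So R is not a partial order.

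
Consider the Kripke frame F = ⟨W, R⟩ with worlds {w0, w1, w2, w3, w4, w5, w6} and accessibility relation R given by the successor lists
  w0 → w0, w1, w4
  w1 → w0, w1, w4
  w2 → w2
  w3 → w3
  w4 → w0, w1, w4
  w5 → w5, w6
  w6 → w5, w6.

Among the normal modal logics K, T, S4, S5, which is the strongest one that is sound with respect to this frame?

Reflexive (axiom T): yes — every world is R-related to itself.
Transitive (axiom 4): yes — every two-step R-path is closed by a direct edge.
Euclidean (axiom 5): yes — any two successors of a common world are R-related.
So F validates K, T, S4, S5. The strongest is S5.

S5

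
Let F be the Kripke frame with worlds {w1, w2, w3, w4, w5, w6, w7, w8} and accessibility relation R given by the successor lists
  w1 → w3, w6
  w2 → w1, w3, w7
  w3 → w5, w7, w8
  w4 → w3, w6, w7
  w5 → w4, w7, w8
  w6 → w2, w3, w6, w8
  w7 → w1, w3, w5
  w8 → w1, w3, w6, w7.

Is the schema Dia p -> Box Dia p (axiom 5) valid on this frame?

By correspondence theory, 5 is valid on a frame iff R is Euclidean.
Euclidean: no — w1 R w3 and w1 R w6, but not w3 R w6.

No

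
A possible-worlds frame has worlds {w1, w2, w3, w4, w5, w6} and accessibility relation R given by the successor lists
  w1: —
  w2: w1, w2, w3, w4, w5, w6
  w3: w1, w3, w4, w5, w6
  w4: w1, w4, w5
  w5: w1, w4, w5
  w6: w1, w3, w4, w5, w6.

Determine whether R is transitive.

Yes

Transitive: yes — every two-step R-path is closed by a direct edge.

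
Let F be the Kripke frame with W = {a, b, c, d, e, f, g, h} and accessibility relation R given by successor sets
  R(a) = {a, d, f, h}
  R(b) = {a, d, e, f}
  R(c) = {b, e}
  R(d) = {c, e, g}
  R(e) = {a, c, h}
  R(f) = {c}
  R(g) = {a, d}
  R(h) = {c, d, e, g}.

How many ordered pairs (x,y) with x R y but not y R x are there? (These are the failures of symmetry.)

Enumerating: (a,d), (a,f), (a,h), (b,a), (b,d), (b,e), (b,f), (c,b), (d,c), (d,e), (e,a), (f,c), (g,a), (h,c), (h,d), (h,g).

16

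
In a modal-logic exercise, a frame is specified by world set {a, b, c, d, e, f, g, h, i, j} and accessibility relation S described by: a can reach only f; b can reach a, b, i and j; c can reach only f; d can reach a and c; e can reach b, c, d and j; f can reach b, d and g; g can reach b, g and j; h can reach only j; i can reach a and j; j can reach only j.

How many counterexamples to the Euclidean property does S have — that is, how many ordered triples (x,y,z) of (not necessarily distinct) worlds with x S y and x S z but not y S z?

Enumerating: (a,f,f), (b,a,a), (b,a,b), (b,a,i), (b,a,j), (b,i,b), (b,i,i), (b,j,a), (b,j,b), (b,j,i), (c,f,f), (d,a,a), … and 27 more.
Total: 39.

39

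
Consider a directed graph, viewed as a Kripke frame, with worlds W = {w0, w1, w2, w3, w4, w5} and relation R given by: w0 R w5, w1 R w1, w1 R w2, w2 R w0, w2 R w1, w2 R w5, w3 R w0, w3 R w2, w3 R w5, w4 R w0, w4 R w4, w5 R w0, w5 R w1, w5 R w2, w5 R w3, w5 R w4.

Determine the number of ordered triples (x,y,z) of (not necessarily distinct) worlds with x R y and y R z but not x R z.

Enumerating: (w0,w5,w0), (w0,w5,w1), (w0,w5,w2), (w0,w5,w3), (w0,w5,w4), (w1,w2,w0), (w1,w2,w5), (w2,w1,w2), (w2,w5,w2), (w2,w5,w3), (w2,w5,w4), (w3,w2,w1), … and 7 more.
Total: 19.

19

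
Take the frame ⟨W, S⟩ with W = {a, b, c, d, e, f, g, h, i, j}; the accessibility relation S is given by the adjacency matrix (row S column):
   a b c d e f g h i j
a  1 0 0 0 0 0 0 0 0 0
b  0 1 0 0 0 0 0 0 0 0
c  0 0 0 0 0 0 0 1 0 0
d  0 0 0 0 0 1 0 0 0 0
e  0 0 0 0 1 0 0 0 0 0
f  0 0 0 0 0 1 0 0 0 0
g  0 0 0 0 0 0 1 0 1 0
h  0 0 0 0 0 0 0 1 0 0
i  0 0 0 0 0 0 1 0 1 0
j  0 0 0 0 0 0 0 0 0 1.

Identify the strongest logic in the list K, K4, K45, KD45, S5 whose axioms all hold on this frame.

Transitive (axiom 4): yes — every two-step S-path is closed by a direct edge.
Euclidean (axiom 5): yes — any two successors of a common world are S-related.
Serial (axiom D): yes — every world has a successor (e.g. a S a).
Reflexive (axiom T): no — c is not related to itself.
So F validates K, K4, K45, KD45; S5 would additionally require S to be reflexive. The strongest is KD45.

KD45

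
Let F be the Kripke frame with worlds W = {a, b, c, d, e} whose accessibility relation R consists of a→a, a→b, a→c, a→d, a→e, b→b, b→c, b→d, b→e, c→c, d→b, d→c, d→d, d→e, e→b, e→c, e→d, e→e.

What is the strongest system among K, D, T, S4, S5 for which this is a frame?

S4

Serial (axiom D): yes — every world has a successor (e.g. a R a).
Reflexive (axiom T): yes — every world is R-related to itself.
Transitive (axiom 4): yes — every two-step R-path is closed by a direct edge.
Euclidean (axiom 5): no — a R c and a R b, but not c R b.
So F validates K, D, T, S4; S5 would additionally require R to be Euclidean. The strongest is S4.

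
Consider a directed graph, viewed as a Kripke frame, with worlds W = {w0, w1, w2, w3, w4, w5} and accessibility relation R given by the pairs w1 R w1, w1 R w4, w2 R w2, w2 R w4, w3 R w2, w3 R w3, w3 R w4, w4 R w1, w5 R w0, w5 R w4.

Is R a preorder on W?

Reflexive: no — w0 is not related to itself.
Transitive: no — w2 R w4 and w4 R w1, but not w2 R w1.
So R is not a preorder.

No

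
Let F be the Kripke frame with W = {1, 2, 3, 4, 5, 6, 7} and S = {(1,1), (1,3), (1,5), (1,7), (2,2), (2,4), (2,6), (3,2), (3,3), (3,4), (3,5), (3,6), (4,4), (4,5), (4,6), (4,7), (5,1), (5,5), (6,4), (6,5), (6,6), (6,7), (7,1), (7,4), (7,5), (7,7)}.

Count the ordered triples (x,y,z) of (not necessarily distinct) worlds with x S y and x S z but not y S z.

Enumerating: (1,3,1), (1,3,7), (1,5,3), (1,5,7), (1,7,3), (2,4,2), (2,6,2), (3,2,3), (3,2,5), (3,4,2), (3,4,3), (3,5,2), … and 17 more.
Total: 29.

29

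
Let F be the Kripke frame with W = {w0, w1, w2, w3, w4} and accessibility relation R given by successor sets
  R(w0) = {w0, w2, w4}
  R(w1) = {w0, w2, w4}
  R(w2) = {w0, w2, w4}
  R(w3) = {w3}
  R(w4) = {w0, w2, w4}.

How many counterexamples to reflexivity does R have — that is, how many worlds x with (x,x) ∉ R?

1

Enumerating: w1.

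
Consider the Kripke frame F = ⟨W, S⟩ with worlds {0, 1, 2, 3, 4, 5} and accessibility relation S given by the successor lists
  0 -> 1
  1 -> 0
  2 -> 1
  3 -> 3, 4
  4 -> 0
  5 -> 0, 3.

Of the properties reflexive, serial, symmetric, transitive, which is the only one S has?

Reflexive: no — 0 is not related to itself.
Serial: yes — every world has a successor (e.g. 0 S 1).
Symmetric: no — 2 S 1 but not 1 S 2.
Transitive: no — 2 S 1 and 1 S 0, but not 2 S 0.
Only serial holds.

serial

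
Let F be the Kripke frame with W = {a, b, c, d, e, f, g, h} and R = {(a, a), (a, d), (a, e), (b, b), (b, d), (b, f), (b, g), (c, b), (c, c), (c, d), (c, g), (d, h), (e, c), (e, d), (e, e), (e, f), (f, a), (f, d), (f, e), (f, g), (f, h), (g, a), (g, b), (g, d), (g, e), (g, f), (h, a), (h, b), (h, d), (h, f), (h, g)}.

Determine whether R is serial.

Serial: yes — every world has a successor (e.g. a R a).

Yes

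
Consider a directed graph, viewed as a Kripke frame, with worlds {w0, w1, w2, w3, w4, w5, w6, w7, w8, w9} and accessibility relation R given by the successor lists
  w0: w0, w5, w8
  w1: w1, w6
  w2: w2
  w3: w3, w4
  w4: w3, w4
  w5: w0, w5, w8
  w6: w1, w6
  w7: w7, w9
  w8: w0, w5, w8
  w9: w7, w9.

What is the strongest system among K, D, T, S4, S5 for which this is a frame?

Serial (axiom D): yes — every world has a successor (e.g. w0 R w0).
Reflexive (axiom T): yes — every world is R-related to itself.
Transitive (axiom 4): yes — every two-step R-path is closed by a direct edge.
Euclidean (axiom 5): yes — any two successors of a common world are R-related.
So F validates K, D, T, S4, S5. The strongest is S5.

S5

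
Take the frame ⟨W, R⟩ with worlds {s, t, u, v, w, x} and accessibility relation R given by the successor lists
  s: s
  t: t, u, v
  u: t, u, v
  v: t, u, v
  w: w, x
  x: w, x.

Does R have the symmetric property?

Yes

Symmetric: yes — every pair in R has its reverse in R.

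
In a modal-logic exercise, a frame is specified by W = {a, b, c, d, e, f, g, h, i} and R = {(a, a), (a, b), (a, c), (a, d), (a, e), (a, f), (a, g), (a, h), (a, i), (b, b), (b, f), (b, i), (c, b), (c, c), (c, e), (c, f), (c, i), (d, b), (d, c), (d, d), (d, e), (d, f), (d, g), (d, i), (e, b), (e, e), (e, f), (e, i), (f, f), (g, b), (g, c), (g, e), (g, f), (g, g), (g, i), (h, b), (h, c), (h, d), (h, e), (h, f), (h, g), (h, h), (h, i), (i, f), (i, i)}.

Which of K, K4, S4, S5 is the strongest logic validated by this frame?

Transitive (axiom 4): yes — every two-step R-path is closed by a direct edge.
Reflexive (axiom T): yes — every world is R-related to itself.
Euclidean (axiom 5): no — a R b and a R c, but not b R c.
So F validates K, K4, S4; S5 would additionally require R to be Euclidean. The strongest is S4.

S4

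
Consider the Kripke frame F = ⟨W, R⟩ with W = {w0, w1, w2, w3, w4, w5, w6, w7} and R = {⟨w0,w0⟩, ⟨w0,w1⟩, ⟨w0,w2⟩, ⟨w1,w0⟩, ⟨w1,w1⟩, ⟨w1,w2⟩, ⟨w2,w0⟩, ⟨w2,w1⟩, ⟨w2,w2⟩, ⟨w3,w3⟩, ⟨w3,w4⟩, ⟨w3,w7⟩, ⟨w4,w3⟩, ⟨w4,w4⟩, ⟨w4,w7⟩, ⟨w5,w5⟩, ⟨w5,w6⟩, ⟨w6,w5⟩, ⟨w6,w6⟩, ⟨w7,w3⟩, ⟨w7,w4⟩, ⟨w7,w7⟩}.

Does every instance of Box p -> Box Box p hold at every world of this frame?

Yes

Axiom 4 corresponds to the accessibility relation being transitive.
Transitive: yes — every two-step R-path is closed by a direct edge.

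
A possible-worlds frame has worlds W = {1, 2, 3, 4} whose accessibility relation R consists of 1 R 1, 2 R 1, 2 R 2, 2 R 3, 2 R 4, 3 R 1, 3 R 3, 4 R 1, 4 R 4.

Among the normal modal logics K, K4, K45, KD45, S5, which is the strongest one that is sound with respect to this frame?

K4

Transitive (axiom 4): yes — every two-step R-path is closed by a direct edge.
Euclidean (axiom 5): no — 2 R 1 and 2 R 3, but not 1 R 3.
Serial (axiom D): yes — every world has a successor (e.g. 1 R 1).
Reflexive (axiom T): yes — every world is R-related to itself.
So F validates K, K4; K45 would additionally require R to be Euclidean. The strongest is K4.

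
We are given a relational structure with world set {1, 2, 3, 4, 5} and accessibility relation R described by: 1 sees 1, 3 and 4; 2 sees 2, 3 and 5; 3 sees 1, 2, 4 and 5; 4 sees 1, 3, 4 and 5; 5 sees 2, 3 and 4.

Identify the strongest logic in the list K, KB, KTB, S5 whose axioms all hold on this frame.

Symmetric (axiom B): yes — every pair in R has its reverse in R.
Reflexive (axiom T): no — 3 is not related to itself.
Euclidean (axiom 5): no — 3 R 1 and 3 R 2, but not 1 R 2.
So F validates K, KB; KTB would additionally require R to be reflexive. The strongest is KB.

KB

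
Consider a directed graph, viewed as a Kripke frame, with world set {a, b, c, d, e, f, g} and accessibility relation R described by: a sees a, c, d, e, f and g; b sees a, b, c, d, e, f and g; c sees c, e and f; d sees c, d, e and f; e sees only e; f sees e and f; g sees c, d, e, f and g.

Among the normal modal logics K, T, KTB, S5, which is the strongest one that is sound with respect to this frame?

T

Reflexive (axiom T): yes — every world is R-related to itself.
Symmetric (axiom B): no — a R c but not c R a.
Euclidean (axiom 5): no — a R c and a R d, but not c R d.
So F validates K, T; KTB would additionally require R to be symmetric. The strongest is T.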